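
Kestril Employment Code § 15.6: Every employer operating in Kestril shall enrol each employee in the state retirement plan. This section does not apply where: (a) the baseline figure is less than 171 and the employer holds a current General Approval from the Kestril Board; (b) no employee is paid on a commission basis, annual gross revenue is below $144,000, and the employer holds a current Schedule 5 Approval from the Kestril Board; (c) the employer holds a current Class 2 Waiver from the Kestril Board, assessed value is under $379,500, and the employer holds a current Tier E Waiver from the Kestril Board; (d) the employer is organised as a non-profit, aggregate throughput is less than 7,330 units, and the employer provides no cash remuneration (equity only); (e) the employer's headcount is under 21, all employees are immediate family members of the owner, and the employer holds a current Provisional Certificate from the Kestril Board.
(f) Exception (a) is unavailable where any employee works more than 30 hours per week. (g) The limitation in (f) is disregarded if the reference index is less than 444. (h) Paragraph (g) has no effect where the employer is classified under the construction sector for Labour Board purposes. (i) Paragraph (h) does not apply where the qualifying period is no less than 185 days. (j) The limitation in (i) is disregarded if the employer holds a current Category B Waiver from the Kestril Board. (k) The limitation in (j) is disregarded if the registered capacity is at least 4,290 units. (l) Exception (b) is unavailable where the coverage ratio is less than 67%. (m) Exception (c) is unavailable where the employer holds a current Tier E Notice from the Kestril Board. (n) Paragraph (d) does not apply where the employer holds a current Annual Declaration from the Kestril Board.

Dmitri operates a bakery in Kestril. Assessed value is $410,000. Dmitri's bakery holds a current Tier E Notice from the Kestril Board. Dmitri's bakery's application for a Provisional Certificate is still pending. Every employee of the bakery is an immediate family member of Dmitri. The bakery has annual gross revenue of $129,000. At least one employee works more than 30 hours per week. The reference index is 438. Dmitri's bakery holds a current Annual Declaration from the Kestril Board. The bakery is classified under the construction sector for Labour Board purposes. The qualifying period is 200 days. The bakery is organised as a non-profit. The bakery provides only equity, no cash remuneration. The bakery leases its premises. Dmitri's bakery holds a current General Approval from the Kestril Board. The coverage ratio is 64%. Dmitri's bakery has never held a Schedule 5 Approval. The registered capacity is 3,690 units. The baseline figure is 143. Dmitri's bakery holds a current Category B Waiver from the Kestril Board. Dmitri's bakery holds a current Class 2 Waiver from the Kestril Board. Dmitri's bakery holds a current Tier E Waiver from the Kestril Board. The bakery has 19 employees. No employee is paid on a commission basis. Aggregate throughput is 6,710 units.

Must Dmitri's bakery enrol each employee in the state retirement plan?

Exception (a)'s conditions are all satisfied: the baseline figure is 143, less than the 171 limit; a current General Approval is held. But applying paragraphs (f)–(k): (f) operates against (a): at least one employee exceeds 30 hours/week. (g) would limit (f) — the reference index is 438, less than the 444 limit — but (h) sets (g) aside: (h) operates against (g): the bakery is classified under the construction sector. (i) would limit (h) — the qualifying period is 200 days, meeting the 185 days threshold — but (j) sets (i) aside: (j) operates against (i): a current Category B Waiver is held. (k) is not triggered (the registered capacity is 3,690 units, short of 4,290 units), so (j) stands. Exception (a) does not apply.
Exception (b) does not apply: no current Schedule 5 Approval is held.
Exception (c) does not apply: assessed value is $410,000, not under $379,500.
Exception (d)'s conditions are all satisfied: the employer is a non-profit; aggregate throughput is 6,710 units, less than the 7,330 units limit; remuneration is equity-only. But: (n) is triggered — a current Annual Declaration is held. (d) is therefore removed.
Exception (e) requires that the employer holds a current Provisional Certificate from the Kestril Board; but no current Provisional Certificate is held, so (e) is unavailable.
No exception displaces § 15.6.

Yes — Dmitri's bakery must enrol each employee in the state retirement plan.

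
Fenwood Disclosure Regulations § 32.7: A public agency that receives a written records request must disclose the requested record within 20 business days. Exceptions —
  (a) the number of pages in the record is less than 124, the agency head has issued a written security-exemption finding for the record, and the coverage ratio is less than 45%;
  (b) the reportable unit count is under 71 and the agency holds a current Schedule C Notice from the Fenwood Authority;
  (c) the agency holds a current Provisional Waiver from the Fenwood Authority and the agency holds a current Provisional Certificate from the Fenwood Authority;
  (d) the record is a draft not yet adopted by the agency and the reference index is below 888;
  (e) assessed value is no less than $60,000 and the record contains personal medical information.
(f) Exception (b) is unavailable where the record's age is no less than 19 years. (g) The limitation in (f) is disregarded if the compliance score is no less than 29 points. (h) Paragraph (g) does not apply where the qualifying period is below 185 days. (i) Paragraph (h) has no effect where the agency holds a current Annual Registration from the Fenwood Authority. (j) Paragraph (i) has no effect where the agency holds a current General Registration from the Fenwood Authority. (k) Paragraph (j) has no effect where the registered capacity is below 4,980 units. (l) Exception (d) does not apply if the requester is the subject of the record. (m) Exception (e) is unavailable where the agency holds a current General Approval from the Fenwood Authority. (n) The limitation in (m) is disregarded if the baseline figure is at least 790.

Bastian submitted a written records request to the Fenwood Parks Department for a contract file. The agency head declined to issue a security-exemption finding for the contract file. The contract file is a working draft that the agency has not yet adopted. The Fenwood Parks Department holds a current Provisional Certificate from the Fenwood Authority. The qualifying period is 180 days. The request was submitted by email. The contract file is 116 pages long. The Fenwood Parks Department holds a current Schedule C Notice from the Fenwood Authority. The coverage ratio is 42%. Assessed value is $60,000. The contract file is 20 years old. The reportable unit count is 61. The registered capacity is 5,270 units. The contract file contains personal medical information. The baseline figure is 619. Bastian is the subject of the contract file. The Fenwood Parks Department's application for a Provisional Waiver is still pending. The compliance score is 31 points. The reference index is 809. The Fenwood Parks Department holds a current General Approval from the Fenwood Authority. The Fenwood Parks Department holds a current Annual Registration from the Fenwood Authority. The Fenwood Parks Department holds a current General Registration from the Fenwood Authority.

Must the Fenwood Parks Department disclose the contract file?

Exception (a) requires that the agency head has issued a written security-exemption finding for the record; but the agency head declined to issue a security-exemption finding, so (a) is unavailable.
All of (b)'s requirements are met (the reportable unit count is 61, under the 71 limit; a current Schedule C Notice is held). Turning to paragraphs (f)–(k): (f) operates against (b): the record's age is 20 years, meeting the 19 years threshold. (g) would limit (f) — the compliance score is 31 points, meeting the 29 points threshold — but (h) sets (g) aside: (h) operates against (g): the qualifying period is 180 days, below the 185 days limit. (i) is engaged (a current Annual Registration is held), but is set aside by (j): (j) operates against (i): a current General Registration is held. (k) is not engaged (the registered capacity is 5,270 units, not below 4,980 units), so (j) stands. So (b) is unavailable.
Exception (c) requires that the agency holds a current Provisional Waiver from the Fenwood Authority; but no current Provisional Waiver is held, so (c) is unavailable.
Exception (d)'s conditions are all satisfied: the contract file is an unadopted draft; the reference index is 809, below the 888 limit. But: (l) is triggered — Bastian is the subject of the contract file. Exception (d) does not apply.
Exception (e) is satisfied on its face — assessed value is $60,000, meeting the $60,000 threshold; the contract file contains personal medical information. But: (m) operates against (e): a current General Approval is held. (n) is inapplicable (the baseline figure is 619, short of 790), so (m) stands. So (e) is unavailable.
No exception applies. The general rule governs.

Yes — the Fenwood Parks Department must disclose the contract file.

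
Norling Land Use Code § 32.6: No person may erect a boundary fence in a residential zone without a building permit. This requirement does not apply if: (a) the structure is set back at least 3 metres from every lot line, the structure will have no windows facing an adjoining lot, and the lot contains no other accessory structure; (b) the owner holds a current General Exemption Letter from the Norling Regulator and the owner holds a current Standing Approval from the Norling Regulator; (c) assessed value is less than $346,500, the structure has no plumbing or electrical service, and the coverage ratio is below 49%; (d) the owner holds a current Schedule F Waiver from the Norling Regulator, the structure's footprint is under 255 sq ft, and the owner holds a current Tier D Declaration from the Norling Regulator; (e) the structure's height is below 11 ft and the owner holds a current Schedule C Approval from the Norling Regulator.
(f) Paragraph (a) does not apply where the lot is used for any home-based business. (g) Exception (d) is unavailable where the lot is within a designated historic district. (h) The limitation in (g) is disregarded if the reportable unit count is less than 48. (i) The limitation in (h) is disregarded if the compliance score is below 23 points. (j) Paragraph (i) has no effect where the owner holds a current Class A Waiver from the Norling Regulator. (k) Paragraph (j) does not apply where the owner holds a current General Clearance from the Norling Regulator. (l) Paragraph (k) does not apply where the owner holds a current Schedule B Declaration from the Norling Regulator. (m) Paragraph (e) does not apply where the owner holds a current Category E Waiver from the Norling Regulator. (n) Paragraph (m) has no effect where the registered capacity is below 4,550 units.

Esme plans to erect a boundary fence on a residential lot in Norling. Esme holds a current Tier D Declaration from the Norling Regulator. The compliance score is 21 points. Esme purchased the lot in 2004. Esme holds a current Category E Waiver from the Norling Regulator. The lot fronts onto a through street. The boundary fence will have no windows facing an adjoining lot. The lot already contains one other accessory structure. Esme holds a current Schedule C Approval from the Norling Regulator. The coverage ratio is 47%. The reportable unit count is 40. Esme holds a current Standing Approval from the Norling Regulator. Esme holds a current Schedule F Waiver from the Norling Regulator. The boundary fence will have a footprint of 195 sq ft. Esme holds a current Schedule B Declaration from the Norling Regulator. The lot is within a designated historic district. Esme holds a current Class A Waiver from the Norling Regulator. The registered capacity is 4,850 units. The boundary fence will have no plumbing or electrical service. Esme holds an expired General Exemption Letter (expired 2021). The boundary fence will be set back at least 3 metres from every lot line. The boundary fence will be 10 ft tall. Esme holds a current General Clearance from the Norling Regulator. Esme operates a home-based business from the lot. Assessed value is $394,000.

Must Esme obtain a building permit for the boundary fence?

No — exception (d) applies; Esme does not need a building permit.

Exception (a) requires that the lot contains no other accessory structure; but the lot already has another accessory structure, so (a) is unavailable.
Exception (b) requires that the owner holds a current General Exemption Letter from the Norling Regulator; but the General Exemption Letter is not current, so (b) is unavailable.
Exception (c) fails — assessed value is $394,000, not less than $346,500.
Exception (d)'s conditions are all satisfied: a current Schedule F Waiver is held; the structure's footprint is 195 sq ft, under the 255 sq ft limit; a current Tier D Declaration is held. Applying paragraphs (g)–(l): (g) is engaged (the lot is in a historic district), but is displaced by (h): (h) operates — the reportable unit count is 40, less than the 48 limit. (i) is engaged (the compliance score is 21 points, below the 23 points limit), but is displaced by (j): (j) operates against (i): a current Class A Waiver is held. (k) is triggered (a current General Clearance is held), but is itself disapplied by (l): (l) is engaged — a current Schedule B Declaration is held. (d) remains available.
All of (e)'s requirements are met (the structure's height is 10 ft, below the 11 ft limit; a current Schedule C Approval is held). But applying paragraphs (m)–(n): (m) is triggered — a current Category E Waiver is held. (n), which would lift (m), is inapplicable — the registered capacity is 4,850 units, not below 4,550 units. So (e) is unavailable.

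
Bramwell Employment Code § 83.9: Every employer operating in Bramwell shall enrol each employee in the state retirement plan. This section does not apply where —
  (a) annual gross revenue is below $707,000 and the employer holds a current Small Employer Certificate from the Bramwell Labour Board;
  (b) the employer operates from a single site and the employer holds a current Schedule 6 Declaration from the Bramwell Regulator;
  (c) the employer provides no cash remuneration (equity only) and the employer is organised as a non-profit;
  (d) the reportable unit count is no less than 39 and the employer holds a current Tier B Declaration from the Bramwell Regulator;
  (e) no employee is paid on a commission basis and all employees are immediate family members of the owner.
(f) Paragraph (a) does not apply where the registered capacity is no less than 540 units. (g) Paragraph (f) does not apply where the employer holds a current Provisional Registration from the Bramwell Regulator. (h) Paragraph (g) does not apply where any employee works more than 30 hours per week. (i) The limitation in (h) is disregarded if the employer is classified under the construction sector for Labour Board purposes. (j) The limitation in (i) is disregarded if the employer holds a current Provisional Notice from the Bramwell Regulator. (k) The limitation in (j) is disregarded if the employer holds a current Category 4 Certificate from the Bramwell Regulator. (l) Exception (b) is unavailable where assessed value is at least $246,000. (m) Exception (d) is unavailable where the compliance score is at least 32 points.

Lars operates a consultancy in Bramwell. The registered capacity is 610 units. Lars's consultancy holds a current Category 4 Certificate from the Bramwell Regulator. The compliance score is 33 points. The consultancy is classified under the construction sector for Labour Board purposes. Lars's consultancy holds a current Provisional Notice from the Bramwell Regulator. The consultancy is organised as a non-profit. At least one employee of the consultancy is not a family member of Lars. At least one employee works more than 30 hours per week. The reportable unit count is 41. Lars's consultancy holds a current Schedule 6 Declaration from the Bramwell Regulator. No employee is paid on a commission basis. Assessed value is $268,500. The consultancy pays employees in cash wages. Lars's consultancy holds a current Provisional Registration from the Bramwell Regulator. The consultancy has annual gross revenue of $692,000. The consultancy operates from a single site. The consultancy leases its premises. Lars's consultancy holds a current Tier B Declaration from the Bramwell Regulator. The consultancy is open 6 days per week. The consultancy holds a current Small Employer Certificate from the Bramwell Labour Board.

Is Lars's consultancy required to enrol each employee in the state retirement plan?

Exception (a): annual gross revenue is $692,000, below the $707,000 limit; a current Small Employer Certificate is held — every condition holds. Applying paragraphs (f)–(k): (f) would limit (a) — the registered capacity is 610 units, meeting the 540 units threshold — but (g) sets (f) aside: (g) is triggered — a current Provisional Registration is held. (h) applies (at least one employee exceeds 30 hours/week), but is displaced by (i): (i) operates against (h): the consultancy is classified under the construction sector. (j) would limit (i) — a current Provisional Notice is held — but (k) sets (j) aside: (k) operates against (j): a current Category 4 Certificate is held. Exception (a) stands.
Exception (b)'s conditions are all satisfied: the employer operates from a single site; a current Schedule 6 Declaration is held. But: (l) operates — assessed value is $268,500, meeting the $246,000 threshold. Exception (b) does not apply.
Exception (c) requires that the employer provides no cash remuneration (equity only); but employees are paid cash wages, so (c) is unavailable.
All of (d)'s requirements are met (the reportable unit count is 41, meeting the 39 threshold; a current Tier B Declaration is held). But applying paragraph (m): (m) operates against (d): the compliance score is 33 points, meeting the 32 points threshold. So (d) is unavailable.
Exception (e) does not apply: at least one employee is not a family member.

No — exception (a) applies; Lars's consultancy is not required to enrol each employee in the state retirement plan.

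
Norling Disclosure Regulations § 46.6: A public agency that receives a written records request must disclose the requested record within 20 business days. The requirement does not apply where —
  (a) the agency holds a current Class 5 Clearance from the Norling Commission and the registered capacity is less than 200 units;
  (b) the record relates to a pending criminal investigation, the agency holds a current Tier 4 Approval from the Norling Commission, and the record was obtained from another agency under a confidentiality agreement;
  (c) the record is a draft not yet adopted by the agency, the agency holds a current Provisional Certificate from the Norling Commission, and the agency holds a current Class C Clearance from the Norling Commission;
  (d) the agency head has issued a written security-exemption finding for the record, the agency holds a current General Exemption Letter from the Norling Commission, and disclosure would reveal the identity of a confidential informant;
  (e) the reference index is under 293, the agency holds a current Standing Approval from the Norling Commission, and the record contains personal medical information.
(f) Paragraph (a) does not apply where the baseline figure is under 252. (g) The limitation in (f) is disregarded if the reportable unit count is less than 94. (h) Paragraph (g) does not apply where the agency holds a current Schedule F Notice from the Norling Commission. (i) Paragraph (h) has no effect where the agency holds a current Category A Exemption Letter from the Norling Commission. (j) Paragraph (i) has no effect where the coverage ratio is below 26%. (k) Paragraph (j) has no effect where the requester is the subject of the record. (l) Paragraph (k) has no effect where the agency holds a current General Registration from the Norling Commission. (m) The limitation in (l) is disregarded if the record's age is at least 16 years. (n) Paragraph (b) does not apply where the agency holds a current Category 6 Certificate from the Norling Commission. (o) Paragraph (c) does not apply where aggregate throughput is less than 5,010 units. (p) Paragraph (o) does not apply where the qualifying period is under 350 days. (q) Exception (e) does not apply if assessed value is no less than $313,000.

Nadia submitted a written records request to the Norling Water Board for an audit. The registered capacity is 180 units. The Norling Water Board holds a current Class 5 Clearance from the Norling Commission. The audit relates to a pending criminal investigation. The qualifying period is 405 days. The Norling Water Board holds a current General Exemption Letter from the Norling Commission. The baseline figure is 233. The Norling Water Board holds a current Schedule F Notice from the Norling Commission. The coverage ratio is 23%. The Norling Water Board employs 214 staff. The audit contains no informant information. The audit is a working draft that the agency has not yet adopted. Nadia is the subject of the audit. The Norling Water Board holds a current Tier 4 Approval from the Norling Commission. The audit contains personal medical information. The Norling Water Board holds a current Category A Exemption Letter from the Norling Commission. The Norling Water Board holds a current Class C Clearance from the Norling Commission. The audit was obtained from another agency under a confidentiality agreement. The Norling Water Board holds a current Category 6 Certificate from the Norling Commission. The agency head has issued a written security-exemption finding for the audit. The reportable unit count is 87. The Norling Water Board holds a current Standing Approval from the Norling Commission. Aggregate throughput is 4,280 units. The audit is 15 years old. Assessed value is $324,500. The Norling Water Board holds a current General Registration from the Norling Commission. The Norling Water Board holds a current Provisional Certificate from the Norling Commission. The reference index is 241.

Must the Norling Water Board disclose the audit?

Exception (a) is satisfied on its face — a current Class 5 Clearance is held; the registered capacity is 180 units, less than the 200 units limit. Turning to paragraphs (f)–(m): (f) operates against (a): the baseline figure is 233, under the 252 limit. (g) would limit (f) — the reportable unit count is 87, less than the 94 limit — but (h) sets (g) aside: (h) applies — a current Schedule F Notice is held. (i) would limit (h) — a current Category A Exemption Letter is held — but (j) sets (i) aside: (j) operates — the coverage ratio is 23%, below the 26% limit. (k) applies (Nadia is the subject of the audit), but is itself disapplied by (l): (l) applies — a current General Registration is held. (m), which would lift (l), is not triggered — the record's age is 15 years, short of 16 years. Exception (a) does not apply.
Exception (b) is satisfied on its face — the audit relates to a pending investigation; a current Tier 4 Approval is held; the audit was obtained under a confidentiality agreement. However, paragraph (n) must be considered: (n) operates against (b): a current Category 6 Certificate is held. So (b) is unavailable.
Exception (c) is satisfied on its face — the audit is an unadopted draft; a current Provisional Certificate is held; a current Class C Clearance is held. But: (o) operates — aggregate throughput is 4,280 units, less than the 5,010 units limit. (p) is not triggered (the qualifying period is 405 days, not under 350 days), so (o) stands. (c) is therefore removed.
Exception (d) does not apply: the audit contains no informant information.
Exception (e) is satisfied on its face — the reference index is 241, under the 293 limit; a current Standing Approval is held; the audit contains personal medical information. However, paragraph (q) must be considered: (q) applies — assessed value is $324,500, meeting the $313,000 threshold. So (e) is unavailable.
No exception is made out. the Norling Water Board falls within the general rule.

Yes — the Norling Water Board must disclose the audit.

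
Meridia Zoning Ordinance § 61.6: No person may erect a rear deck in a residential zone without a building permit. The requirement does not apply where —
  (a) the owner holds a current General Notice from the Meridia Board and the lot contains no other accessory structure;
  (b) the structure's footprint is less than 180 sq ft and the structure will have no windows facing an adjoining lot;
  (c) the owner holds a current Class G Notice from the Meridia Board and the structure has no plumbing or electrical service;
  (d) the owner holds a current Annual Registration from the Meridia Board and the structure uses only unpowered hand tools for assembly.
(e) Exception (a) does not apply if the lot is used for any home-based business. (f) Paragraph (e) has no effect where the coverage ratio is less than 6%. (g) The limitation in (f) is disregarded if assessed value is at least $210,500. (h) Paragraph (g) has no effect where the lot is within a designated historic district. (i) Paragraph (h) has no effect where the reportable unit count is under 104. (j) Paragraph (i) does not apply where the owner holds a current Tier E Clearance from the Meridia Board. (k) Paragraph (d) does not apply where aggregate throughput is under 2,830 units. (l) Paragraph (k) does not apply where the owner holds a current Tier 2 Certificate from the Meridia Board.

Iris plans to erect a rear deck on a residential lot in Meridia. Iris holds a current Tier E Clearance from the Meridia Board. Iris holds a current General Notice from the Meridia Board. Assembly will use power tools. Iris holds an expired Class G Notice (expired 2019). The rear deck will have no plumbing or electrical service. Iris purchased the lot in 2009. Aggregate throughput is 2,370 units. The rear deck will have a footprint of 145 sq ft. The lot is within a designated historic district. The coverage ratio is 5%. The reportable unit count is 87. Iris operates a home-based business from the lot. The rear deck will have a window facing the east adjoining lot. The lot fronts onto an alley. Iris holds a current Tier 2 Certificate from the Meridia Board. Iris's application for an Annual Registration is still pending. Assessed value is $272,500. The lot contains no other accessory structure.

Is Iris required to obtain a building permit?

No — exception (a) applies; Iris does not need a building permit.

Exception (a): a current General Notice is held; the lot has no other accessory structure — every condition holds. As to paragraphs (e)–(j): (e) operates (a home-based business operates on the lot), but is overridden by (f): (f) operates against (e): the coverage ratio is 5%, less than the 6% limit. (g) would limit (f) — assessed value is $272,500, meeting the $210,500 threshold — but (h) sets (g) aside: (h) is engaged — the lot is in a historic district. (i) applies (the reportable unit count is 87, under the 104 limit), but yields to (j): (j) operates against (i): a current Tier E Clearance is held. So (a) applies.
Exception (b) fails — a window faces an adjoining lot.
Exception (c) requires that the owner holds a current Class G Notice from the Meridia Board; but the Class G Notice is not current, so (c) is unavailable.
Exception (d) fails — there is no Annual Registration in force.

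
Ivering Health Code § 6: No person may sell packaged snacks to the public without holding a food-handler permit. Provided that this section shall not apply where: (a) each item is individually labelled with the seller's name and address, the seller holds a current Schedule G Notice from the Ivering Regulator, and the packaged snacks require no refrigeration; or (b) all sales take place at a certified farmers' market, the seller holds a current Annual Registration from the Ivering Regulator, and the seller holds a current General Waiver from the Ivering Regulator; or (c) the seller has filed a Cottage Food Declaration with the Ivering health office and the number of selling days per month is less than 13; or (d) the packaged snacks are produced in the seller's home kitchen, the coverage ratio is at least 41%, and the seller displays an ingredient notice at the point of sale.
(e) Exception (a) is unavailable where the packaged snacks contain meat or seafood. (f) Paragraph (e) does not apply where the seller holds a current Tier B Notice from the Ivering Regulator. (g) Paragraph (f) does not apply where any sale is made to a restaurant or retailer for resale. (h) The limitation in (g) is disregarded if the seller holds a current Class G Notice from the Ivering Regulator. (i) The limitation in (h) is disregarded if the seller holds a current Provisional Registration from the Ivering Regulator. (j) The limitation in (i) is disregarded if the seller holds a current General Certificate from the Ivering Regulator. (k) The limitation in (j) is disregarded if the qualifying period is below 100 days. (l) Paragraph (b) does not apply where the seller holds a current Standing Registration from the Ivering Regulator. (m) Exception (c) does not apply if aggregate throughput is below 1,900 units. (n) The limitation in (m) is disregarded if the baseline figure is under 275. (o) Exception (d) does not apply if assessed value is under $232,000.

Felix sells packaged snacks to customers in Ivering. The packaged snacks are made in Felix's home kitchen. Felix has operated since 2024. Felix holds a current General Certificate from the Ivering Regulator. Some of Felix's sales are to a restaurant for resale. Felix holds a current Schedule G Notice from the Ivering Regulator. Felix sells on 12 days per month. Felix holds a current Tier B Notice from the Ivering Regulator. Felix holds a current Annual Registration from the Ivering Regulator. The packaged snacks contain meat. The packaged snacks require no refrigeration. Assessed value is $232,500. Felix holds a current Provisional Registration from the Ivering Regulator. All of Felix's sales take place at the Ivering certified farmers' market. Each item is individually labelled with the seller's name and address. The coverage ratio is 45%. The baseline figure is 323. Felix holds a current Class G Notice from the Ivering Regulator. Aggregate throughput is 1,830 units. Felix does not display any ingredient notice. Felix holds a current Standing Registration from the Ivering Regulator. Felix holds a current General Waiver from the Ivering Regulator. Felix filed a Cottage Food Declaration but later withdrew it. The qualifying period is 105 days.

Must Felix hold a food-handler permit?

Exception (a)'s conditions are all satisfied: items are individually labelled; a current Schedule G Notice is held; the packaged snacks are shelf-stable. As to paragraphs (e)–(k): (e) is triggered (the packaged snacks contain meat), but is set aside by (f): (f) applies — a current Tier B Notice is held. (g) would limit (f) — some sales are to a restaurant for resale — but (h) sets (g) aside: (h) operates against (g): a current Class G Notice is held. (i) would limit (h) — a current Provisional Registration is held — but (j) sets (i) aside: (j) operates against (i): a current General Certificate is held. (k) is inapplicable (the qualifying period is 105 days, not below 100 days), so (j) stands. (a) remains available.
Exception (b) is satisfied on its face — all sales are at a certified farmers' market; a current Annual Registration is held; a current General Waiver is held. But applying paragraph (l): (l) operates against (b): a current Standing Registration is held. Exception (b) does not apply.
Exception (c) does not apply: the Cottage Food Declaration was withdrawn.
Exception (d) requires that the seller displays an ingredient notice at the point of sale; but no ingredient notice is displayed, so (d) is unavailable.

No — exception (a) applies; Felix is not required to hold a food-handler permit.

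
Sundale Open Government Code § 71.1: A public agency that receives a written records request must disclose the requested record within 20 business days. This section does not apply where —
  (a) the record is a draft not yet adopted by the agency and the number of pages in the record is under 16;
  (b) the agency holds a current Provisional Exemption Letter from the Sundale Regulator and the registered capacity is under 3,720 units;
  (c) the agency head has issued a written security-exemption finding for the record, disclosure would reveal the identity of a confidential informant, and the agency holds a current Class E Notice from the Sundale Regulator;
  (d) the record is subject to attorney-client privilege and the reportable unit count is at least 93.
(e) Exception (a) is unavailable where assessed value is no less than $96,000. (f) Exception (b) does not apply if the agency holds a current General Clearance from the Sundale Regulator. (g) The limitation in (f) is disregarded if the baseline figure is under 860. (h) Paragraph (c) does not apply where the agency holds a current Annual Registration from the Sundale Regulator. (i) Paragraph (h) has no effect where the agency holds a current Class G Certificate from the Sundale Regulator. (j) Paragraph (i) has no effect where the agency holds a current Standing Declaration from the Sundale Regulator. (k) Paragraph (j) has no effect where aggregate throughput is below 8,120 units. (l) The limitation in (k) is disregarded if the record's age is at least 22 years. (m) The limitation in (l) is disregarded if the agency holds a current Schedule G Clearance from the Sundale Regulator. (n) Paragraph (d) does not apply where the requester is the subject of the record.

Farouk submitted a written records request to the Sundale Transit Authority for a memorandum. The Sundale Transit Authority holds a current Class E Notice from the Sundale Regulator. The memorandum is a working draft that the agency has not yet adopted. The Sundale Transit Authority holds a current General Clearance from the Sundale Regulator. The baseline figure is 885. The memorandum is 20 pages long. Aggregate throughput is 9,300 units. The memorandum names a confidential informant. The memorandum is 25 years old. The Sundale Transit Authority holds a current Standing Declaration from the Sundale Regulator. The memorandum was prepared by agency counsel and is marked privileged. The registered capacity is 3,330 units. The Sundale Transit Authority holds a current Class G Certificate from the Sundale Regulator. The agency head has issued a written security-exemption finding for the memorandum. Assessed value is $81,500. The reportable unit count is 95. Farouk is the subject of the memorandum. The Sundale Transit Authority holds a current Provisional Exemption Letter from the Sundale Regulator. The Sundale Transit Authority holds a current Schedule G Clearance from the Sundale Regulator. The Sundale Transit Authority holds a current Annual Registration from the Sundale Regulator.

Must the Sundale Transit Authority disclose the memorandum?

Yes — the Sundale Transit Authority must disclose the memorandum.

Exception (a) requires that the number of pages in the record is under 16; but the number of pages in the record is 20, not under 16, so (a) is unavailable.
Exception (b) is satisfied on its face — a current Provisional Exemption Letter is held; the registered capacity is 3,330 units, under the 3,720 units limit. But applying paragraphs (f)–(g): (f) applies — a current General Clearance is held. (g), which would lift (f), is not engaged — the baseline figure is 885, not under 860. (b) is therefore removed.
Exception (c)'s conditions are all satisfied: a written security-exemption finding has been issued; the memorandum names a confidential informant; a current Class E Notice is held. But applying paragraphs (h)–(m): (h) operates — a current Annual Registration is held. (i) would limit (h) — a current Class G Certificate is held — but (j) sets (i) aside: (j) operates against (i): a current Standing Declaration is held. (k), which would lift (j), is inapplicable — aggregate throughput is 9,300 units, not below 8,120 units. So (c) is unavailable.
All of (d)'s requirements are met (the memorandum is privileged; the reportable unit count is 95, meeting the 93 threshold). But: (n) is engaged — Farouk is the subject of the memorandum. (d) is therefore removed.
None of the exceptions is available; § 71.1 applies in full.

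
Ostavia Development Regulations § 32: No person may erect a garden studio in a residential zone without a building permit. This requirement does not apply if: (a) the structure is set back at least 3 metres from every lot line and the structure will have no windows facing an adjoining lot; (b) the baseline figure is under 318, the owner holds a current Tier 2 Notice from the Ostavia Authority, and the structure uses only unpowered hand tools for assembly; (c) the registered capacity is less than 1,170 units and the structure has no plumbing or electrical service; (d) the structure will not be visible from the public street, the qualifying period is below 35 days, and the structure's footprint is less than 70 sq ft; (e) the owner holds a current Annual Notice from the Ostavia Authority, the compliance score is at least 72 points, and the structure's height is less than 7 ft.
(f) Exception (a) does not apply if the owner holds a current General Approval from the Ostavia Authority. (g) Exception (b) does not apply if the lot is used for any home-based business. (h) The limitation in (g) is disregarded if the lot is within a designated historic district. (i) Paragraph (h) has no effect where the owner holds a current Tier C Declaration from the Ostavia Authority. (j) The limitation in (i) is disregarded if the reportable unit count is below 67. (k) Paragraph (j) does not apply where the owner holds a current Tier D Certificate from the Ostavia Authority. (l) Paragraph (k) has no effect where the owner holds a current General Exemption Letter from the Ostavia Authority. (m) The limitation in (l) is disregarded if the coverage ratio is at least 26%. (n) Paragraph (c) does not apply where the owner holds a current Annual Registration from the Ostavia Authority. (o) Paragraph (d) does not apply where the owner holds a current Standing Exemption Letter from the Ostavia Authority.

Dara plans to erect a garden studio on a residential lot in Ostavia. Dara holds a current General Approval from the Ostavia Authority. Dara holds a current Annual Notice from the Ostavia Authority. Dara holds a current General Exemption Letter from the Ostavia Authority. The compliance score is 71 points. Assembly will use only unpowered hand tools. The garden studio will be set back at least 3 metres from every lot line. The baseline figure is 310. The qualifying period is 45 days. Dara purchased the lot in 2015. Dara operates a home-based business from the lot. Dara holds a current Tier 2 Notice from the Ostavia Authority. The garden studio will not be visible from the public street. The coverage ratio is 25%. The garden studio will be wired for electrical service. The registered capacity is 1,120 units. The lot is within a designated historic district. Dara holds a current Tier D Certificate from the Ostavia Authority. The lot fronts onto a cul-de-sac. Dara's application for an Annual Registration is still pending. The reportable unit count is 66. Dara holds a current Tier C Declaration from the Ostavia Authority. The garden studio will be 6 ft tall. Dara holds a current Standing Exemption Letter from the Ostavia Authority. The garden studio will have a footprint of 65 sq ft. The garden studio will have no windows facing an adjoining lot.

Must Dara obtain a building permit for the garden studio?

No — exception (b) applies; Dara does not need a building permit.

Exception (a) is satisfied on its face — the setback is at least 3 m on every side; no windows face an adjoining lot. Turning to paragraph (f): (f) operates against (a): a current General Approval is held. So (a) is unavailable.
Exception (b)'s conditions are all satisfied: the baseline figure is 310, under the 318 limit; a current Tier 2 Notice is held; assembly uses only hand tools. Applying paragraphs (g)–(m): (g) applies (a home-based business operates on the lot), but is itself disapplied by (h): (h) is triggered — the lot is in a historic district. (i) would limit (h) — a current Tier C Declaration is held — but (j) sets (i) aside: (j) operates against (i): the reportable unit count is 66, below the 67 limit. (k) applies (a current Tier D Certificate is held), but is itself disapplied by (l): (l) is engaged — a current General Exemption Letter is held. (m) is inapplicable (the coverage ratio is 25%, short of 26%), so (l) stands. So (b) applies.
Exception (c) requires that the structure has no plumbing or electrical service; but electrical service is planned, so (c) is unavailable.
Exception (d) fails — the qualifying period is 45 days, not below 35 days.
Exception (e) requires that the compliance score is at least 72 points; but the compliance score is 71 points, short of 72 points, so (e) is unavailable.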